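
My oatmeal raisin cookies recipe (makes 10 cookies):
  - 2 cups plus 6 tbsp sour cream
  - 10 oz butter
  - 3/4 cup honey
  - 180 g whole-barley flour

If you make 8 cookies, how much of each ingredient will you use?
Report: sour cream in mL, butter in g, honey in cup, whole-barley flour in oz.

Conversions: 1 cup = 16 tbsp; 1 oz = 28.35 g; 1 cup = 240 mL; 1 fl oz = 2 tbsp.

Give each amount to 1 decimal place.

Scaling factor: 8/10 = 4/5 = 0.8.
sour cream: (2 cup + 6 tbsp = 2.375 cup) × 4/5 × 240 mL/cup = 456.0 mL
butter: 10 oz × 4/5 × 28.35 g/oz = 226.8 g
honey: 0.75 cup × 4/5 = 0.6 cup
whole-barley flour: 180 g × 4/5 ÷ 28.35 g/oz ≈ 5.1 oz

sour cream: 456.0 mL; butter: 226.8 g; honey: 0.6 cup; whole-barley flour: 5.1 oz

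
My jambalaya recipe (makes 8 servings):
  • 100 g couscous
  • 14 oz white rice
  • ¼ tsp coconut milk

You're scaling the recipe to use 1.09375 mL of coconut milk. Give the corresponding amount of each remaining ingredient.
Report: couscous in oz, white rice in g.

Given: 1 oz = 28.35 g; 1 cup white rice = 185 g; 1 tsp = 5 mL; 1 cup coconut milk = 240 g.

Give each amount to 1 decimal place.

The original recipe has 1.25 mL of coconut milk, so the scaling factor is 1.09375 ÷ 1.25 = 7/8 = 0.875.
couscous: 100 g × 7/8 ÷ 28.35 g/oz ≈ 3.1 oz
white rice: 14 oz × 7/8 × 28.35 g/oz ≈ 347.3 g

couscous: 3.1 oz; white rice: 347.3 g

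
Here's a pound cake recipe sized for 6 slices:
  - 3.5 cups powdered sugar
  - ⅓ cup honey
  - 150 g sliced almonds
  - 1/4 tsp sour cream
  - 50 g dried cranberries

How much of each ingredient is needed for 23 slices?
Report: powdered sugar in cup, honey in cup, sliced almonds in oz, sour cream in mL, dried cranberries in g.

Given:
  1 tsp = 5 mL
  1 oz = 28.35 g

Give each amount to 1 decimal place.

powdered sugar: 13.4 cup; honey: 1.3 cup; sliced almonds: 20.3 oz; sour cream: 4.8 mL; dried cranberries: 191.7 g

Scaling factor: 23/6.
powdered sugar: 3.5 cup × 23/6 ≈ 13.4 cup
honey: 1/3 cup × 23/6 ≈ 1.3 cup
sliced almonds: 150 g × 23/6 ÷ 28.35 g/oz ≈ 20.3 oz
sour cream: 0.25 tsp × 23/6 × 5 mL/tsp ≈ 4.8 mL
dried cranberries: 50 g × 23/6 ≈ 191.7 g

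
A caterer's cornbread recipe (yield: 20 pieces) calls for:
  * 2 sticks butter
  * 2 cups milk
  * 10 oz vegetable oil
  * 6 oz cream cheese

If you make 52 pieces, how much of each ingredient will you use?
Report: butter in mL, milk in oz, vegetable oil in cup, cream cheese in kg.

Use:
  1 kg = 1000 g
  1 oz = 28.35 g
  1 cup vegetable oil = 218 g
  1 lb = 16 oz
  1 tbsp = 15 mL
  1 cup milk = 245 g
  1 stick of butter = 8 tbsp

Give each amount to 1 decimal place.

Scaling factor: 52/20 = 13/5 = 2.6.
butter: 2 stick × 13/5 × 8 tbsp/stick × 15 mL/tbsp = 624.0 mL
milk: 2 cup × 13/5 × 245 g/cup ÷ 28.35 g/oz ≈ 44.9 oz
vegetable oil: 10 oz × 13/5 × 28.35 g/oz ÷ 218 g/cup ≈ 3.4 cup
cream cheese: 6 oz × 13/5 × 28.35 g/oz ÷ 1000 g/kg ≈ 0.4 kg

butter: 624.0 mL; milk: 44.9 oz; vegetable oil: 3.4 cup; cream cheese: 0.4 kg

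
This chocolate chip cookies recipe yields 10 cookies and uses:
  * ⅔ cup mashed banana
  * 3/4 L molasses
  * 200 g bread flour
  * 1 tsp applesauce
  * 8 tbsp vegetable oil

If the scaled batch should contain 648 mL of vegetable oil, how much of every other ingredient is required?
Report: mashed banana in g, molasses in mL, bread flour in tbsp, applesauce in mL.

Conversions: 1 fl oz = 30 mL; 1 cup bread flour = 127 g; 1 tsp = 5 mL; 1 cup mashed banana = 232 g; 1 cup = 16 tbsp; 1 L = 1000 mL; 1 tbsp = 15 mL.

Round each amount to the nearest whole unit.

The original recipe has 120 mL of vegetable oil, so the scaling factor is 648 ÷ 120 = 27/5 = 5.4.
mashed banana: 2/3 cup × 27/5 × 232 g/cup ≈ 835 g
molasses: 0.75 L × 27/5 × 1000 mL/L = 4050 mL
bread flour: 200 g × 27/5 ÷ 127 g/cup × 16 tbsp/cup ≈ 136 tbsp
applesauce: 1 tsp × 27/5 × 5 mL/tsp = 27 mL

mashed banana: 835 g; molasses: 4050 mL; bread flour: 136 tbsp; applesauce: 27 mL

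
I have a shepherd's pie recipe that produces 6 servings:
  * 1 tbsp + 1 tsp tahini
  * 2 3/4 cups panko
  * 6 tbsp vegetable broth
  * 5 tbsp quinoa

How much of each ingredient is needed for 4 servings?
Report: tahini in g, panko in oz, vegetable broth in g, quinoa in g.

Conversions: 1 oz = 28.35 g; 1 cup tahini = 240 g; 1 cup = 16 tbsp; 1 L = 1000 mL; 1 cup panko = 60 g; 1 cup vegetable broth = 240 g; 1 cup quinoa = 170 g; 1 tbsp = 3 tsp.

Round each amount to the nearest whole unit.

tahini: 13 g; panko: 4 oz; vegetable broth: 60 g; quinoa: 35 g

Scaling factor: 4/6 = 2/3.
tahini: (1 tbsp + 1 tsp = 4/3 tbsp) × 2/3 ÷ 16 tbsp/cup × 240 g/cup ≈ 13 g
panko: 2.75 cup × 2/3 × 60 g/cup ÷ 28.35 g/oz ≈ 4 oz
vegetable broth: 6 tbsp × 2/3 ÷ 16 tbsp/cup × 240 g/cup = 60 g
quinoa: 5 tbsp × 2/3 ÷ 16 tbsp/cup × 170 g/cup ≈ 35 g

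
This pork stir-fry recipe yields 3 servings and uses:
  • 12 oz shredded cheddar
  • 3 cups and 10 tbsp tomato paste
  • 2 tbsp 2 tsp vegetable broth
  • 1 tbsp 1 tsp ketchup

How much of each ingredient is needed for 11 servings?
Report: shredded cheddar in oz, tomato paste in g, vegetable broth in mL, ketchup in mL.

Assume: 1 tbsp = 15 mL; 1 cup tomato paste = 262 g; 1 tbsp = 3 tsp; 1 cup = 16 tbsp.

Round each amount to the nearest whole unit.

Scaling factor: 11/3.
shredded cheddar: 12 oz × 11/3 = 44 oz
tomato paste: (3 cup + 10 tbsp = 3.625 cup) × 11/3 × 262 g/cup ≈ 3482 g
vegetable broth: (2 tbsp + 2 tsp = 8/3 tbsp) × 11/3 × 15 mL/tbsp ≈ 147 mL
ketchup: (1 tbsp + 1 tsp = 4/3 tbsp) × 11/3 × 15 mL/tbsp ≈ 73 mL

shredded cheddar: 44 oz; tomato paste: 3482 g; vegetable broth: 147 mL; ketchup: 73 mL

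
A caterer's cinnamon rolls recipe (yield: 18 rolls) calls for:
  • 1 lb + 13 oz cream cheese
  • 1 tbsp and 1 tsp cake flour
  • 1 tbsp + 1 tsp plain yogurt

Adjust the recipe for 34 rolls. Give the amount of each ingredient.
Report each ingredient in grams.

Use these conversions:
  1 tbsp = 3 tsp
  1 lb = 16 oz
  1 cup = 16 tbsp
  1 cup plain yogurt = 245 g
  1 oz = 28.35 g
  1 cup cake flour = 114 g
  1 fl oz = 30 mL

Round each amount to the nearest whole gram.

Scaling factor: 34/18 = 17/9.
cream cheese: (1 lb + 13 oz = 1.8125 lb) × 17/9 × 16 oz/lb × 28.35 g/oz ≈ 1553 g
cake flour: (1 tbsp + 1 tsp = 4/3 tbsp) × 17/9 ÷ 16 tbsp/cup × 114 g/cup ≈ 18 g
plain yogurt: (1 tbsp + 1 tsp = 4/3 tbsp) × 17/9 ÷ 16 tbsp/cup × 245 g/cup ≈ 39 g

cream cheese: 1553 g; cake flour: 18 g; plain yogurt: 39 g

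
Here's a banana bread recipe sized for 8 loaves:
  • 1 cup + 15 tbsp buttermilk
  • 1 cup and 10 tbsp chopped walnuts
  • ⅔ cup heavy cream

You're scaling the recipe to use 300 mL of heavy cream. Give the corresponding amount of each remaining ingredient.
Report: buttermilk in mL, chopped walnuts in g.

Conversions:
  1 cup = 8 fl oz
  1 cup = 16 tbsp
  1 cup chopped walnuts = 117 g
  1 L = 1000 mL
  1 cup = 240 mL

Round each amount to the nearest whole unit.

The original recipe has 160 mL of heavy cream, so the scaling factor is 300 ÷ 160 = 15/8 = 1.875.
buttermilk: (1 cup + 15 tbsp = 1.9375 cup) × 15/8 × 240 mL/cup ≈ 872 mL
chopped walnuts: (1 cup + 10 tbsp = 1.625 cup) × 15/8 × 117 g/cup ≈ 356 g

buttermilk: 872 mL; chopped walnuts: 356 g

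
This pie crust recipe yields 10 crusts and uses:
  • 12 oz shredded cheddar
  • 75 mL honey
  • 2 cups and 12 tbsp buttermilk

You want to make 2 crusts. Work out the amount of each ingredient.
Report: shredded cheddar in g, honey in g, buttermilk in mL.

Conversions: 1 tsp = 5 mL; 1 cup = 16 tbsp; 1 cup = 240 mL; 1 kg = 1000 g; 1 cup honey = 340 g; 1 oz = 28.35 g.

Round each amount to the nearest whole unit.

shredded cheddar: 68 g; honey: 21 g; buttermilk: 132 mL

Scaling factor: 2/10 = 1/5 = 0.2.
shredded cheddar: 12 oz × 1/5 × 28.35 g/oz ≈ 68 g
honey: 75 mL × 1/5 ÷ 240 mL/cup × 340 g/cup ≈ 21 g
buttermilk: (2 cup + 12 tbsp = 2.75 cup) × 1/5 × 240 mL/cup = 132 mL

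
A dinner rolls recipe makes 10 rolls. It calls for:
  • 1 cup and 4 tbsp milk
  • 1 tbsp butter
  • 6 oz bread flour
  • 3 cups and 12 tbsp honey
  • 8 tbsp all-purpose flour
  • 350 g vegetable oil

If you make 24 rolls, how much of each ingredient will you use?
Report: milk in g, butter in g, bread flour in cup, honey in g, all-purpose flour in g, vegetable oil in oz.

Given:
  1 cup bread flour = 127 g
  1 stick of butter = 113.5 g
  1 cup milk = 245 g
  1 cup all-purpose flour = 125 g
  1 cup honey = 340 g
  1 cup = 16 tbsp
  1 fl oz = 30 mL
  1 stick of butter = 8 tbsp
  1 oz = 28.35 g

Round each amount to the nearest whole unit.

Scaling factor: 24/10 = 12/5 = 2.4.
milk: (1 cup + 4 tbsp = 1.25 cup) × 12/5 × 245 g/cup = 735 g
butter: 1 tbsp × 12/5 ÷ 8 tbsp/stick × 113.5 g/stick ≈ 34 g
bread flour: 6 oz × 12/5 × 28.35 g/oz ÷ 127 g/cup ≈ 3 cup
honey: (3 cup + 12 tbsp = 3.75 cup) × 12/5 × 340 g/cup = 3060 g
all-purpose flour: 8 tbsp × 12/5 ÷ 16 tbsp/cup × 125 g/cup = 150 g
vegetable oil: 350 g × 12/5 ÷ 28.35 g/oz ≈ 30 oz

milk: 735 g; butter: 34 g; bread flour: 3 cup; honey: 3060 g; all-purpose flour: 150 g; vegetable oil: 30 oz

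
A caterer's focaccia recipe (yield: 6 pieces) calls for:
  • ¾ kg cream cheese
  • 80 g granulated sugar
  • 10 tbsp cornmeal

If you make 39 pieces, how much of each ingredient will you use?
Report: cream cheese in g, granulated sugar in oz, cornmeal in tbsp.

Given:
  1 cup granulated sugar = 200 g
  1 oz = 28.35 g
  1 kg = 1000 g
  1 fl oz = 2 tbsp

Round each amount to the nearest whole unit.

cream cheese: 4875 g; granulated sugar: 18 oz; cornmeal: 65 tbsp

Scaling factor: 39/6 = 13/2 = 6.5.
cream cheese: 0.75 kg × 13/2 × 1000 g/kg = 4875 g
granulated sugar: 80 g × 13/2 ÷ 28.35 g/oz ≈ 18 oz
cornmeal: 10 tbsp × 13/2 = 65 tbsp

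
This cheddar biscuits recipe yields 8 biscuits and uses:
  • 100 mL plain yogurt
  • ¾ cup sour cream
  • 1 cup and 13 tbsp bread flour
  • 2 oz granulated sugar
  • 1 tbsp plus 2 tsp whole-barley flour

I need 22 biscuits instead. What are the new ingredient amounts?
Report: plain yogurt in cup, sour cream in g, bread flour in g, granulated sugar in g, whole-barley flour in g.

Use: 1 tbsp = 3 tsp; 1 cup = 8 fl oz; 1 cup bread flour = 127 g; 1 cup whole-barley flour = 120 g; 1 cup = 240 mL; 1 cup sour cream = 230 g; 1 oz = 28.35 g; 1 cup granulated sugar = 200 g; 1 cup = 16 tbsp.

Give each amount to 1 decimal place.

plain yogurt: 1.1 cup; sour cream: 474.4 g; bread flour: 633.0 g; granulated sugar: 155.9 g; whole-barley flour: 34.4 g

Scaling factor: 22/8 = 11/4 = 2.75.
plain yogurt: 100 mL × 11/4 ÷ 240 mL/cup ≈ 1.1 cup
sour cream: 0.75 cup × 11/4 × 230 g/cup ≈ 474.4 g
bread flour: (1 cup + 13 tbsp = 1.8125 cup) × 11/4 × 127 g/cup ≈ 633.0 g
granulated sugar: 2 oz × 11/4 × 28.35 g/oz ≈ 155.9 g
whole-barley flour: (1 tbsp + 2 tsp = 5/3 tbsp) × 11/4 ÷ 16 tbsp/cup × 120 g/cup ≈ 34.4 g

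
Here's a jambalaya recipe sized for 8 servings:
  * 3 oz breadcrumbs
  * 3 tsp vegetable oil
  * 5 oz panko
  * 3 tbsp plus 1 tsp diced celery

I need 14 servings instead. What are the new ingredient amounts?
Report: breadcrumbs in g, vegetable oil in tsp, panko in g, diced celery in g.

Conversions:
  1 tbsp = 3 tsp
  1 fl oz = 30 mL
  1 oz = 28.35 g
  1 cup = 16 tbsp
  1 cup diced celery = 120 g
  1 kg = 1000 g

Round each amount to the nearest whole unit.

breadcrumbs: 149 g; vegetable oil: 5 tsp; panko: 248 g; diced celery: 44 g

Scaling factor: 14/8 = 7/4 = 1.75.
breadcrumbs: 3 oz × 7/4 × 28.35 g/oz ≈ 149 g
vegetable oil: 3 tsp × 7/4 ≈ 5 tsp
panko: 5 oz × 7/4 × 28.35 g/oz ≈ 248 g
diced celery: (3 tbsp + 1 tsp = 10/3 tbsp) × 7/4 ÷ 16 tbsp/cup × 120 g/cup ≈ 44 g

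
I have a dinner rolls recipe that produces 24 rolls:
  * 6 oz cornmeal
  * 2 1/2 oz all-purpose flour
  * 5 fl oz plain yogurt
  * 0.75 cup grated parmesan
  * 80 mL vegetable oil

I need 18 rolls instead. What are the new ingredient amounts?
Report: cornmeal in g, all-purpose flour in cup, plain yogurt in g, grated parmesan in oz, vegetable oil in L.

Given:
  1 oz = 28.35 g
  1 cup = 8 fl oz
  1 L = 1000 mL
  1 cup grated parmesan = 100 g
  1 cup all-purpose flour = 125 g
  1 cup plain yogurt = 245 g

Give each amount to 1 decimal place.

cornmeal: 127.6 g; all-purpose flour: 0.4 cup; plain yogurt: 114.8 g; grated parmesan: 2.0 oz; vegetable oil: 0.1 L

Scaling factor: 18/24 = 3/4 = 0.75.
cornmeal: 6 oz × 3/4 × 28.35 g/oz ≈ 127.6 g
all-purpose flour: 2.5 oz × 3/4 × 28.35 g/oz ÷ 125 g/cup ≈ 0.4 cup
plain yogurt: 5 fl oz × 3/4 ÷ 8 fl oz/cup × 245 g/cup ≈ 114.8 g
grated parmesan: 0.75 cup × 3/4 × 100 g/cup ÷ 28.35 g/oz ≈ 2.0 oz
vegetable oil: 80 mL × 3/4 ÷ 1000 mL/L ≈ 0.1 L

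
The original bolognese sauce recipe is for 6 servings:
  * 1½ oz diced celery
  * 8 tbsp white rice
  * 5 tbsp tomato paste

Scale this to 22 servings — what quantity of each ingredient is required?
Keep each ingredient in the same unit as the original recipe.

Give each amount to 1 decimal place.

Scaling factor: 22/6 = 11/3.
diced celery: 1.5 oz × 11/3 = 5.5 oz
white rice: 8 tbsp × 11/3 ≈ 29.3 tbsp
tomato paste: 5 tbsp × 11/3 ≈ 18.3 tbsp

diced celery: 5.5 oz; white rice: 29.3 tbsp; tomato paste: 18.3 tbsp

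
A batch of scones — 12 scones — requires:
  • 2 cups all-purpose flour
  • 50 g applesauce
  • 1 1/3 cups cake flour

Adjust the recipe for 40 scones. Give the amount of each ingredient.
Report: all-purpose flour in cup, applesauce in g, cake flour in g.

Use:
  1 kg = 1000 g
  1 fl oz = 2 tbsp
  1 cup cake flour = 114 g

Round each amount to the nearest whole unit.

all-purpose flour: 7 cup; applesauce: 167 g; cake flour: 507 g

Scaling factor: 40/12 = 10/3.
all-purpose flour: 2 cup × 10/3 ≈ 7 cup
applesauce: 50 g × 10/3 ≈ 167 g
cake flour: 4/3 cup × 10/3 × 114 g/cup ≈ 507 g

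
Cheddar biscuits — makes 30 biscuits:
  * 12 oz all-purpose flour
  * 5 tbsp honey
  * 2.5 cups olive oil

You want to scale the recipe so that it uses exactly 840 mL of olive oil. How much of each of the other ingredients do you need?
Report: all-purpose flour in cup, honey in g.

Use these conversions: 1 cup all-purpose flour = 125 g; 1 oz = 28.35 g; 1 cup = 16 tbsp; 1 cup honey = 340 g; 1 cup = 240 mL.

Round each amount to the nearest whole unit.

all-purpose flour: 4 cup; honey: 149 g

The original recipe has 600 mL of olive oil, so the scaling factor is 840 ÷ 600 = 7/5 = 1.4.
all-purpose flour: 12 oz × 7/5 × 28.35 g/oz ÷ 125 g/cup ≈ 4 cup
honey: 5 tbsp × 7/5 ÷ 16 tbsp/cup × 340 g/cup ≈ 149 g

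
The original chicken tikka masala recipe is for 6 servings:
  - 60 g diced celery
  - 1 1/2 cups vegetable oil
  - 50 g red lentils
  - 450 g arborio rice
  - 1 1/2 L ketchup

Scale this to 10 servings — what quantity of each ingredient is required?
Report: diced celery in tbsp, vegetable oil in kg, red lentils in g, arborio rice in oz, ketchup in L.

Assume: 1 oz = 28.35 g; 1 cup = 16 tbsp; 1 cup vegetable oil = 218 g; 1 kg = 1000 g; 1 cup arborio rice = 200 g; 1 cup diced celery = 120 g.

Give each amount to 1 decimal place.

Scaling factor: 10/6 = 5/3.
diced celery: 60 g × 5/3 ÷ 120 g/cup × 16 tbsp/cup ≈ 13.3 tbsp
vegetable oil: 1.5 cup × 5/3 × 218 g/cup ÷ 1000 g/kg ≈ 0.5 kg
red lentils: 50 g × 5/3 ≈ 83.3 g
arborio rice: 450 g × 5/3 ÷ 28.35 g/oz ≈ 26.5 oz
ketchup: 1.5 L × 5/3 = 2.5 L

diced celery: 13.3 tbsp; vegetable oil: 0.5 kg; red lentils: 83.3 g; arborio rice: 26.5 oz; ketchup: 2.5 L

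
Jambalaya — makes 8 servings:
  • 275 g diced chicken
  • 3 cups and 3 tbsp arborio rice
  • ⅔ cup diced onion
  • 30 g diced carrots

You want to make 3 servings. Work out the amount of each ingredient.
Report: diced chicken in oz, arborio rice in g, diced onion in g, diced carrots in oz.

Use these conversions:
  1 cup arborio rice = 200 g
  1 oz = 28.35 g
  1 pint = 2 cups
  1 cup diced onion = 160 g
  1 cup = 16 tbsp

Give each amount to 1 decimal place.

diced chicken: 3.6 oz; arborio rice: 239.1 g; diced onion: 40.0 g; diced carrots: 0.4 oz

Scaling factor: 3/8 = 0.375.
diced chicken: 275 g × 3/8 ÷ 28.35 g/oz ≈ 3.6 oz
arborio rice: (3 cup + 3 tbsp = 3.1875 cup) × 3/8 × 200 g/cup ≈ 239.1 g
diced onion: 2/3 cup × 3/8 × 160 g/cup = 40.0 g
diced carrots: 30 g × 3/8 ÷ 28.35 g/oz ≈ 0.4 oz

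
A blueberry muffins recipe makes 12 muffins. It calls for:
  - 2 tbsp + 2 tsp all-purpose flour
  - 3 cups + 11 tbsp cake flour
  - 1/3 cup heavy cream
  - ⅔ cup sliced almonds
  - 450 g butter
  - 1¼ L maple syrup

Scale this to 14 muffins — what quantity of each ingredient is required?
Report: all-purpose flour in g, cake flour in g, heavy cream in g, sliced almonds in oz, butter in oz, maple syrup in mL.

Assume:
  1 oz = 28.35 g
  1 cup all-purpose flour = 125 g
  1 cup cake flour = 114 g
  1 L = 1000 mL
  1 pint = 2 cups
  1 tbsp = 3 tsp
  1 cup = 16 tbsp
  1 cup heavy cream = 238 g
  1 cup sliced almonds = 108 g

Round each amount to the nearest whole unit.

all-purpose flour: 24 g; cake flour: 490 g; heavy cream: 93 g; sliced almonds: 3 oz; butter: 19 oz; maple syrup: 1458 mL

Scaling factor: 14/12 = 7/6.
all-purpose flour: (2 tbsp + 2 tsp = 8/3 tbsp) × 7/6 ÷ 16 tbsp/cup × 125 g/cup ≈ 24 g
cake flour: (3 cup + 11 tbsp = 3.6875 cup) × 7/6 × 114 g/cup ≈ 490 g
heavy cream: 1/3 cup × 7/6 × 238 g/cup ≈ 93 g
sliced almonds: 2/3 cup × 7/6 × 108 g/cup ÷ 28.35 g/oz ≈ 3 oz
butter: 450 g × 7/6 ÷ 28.35 g/oz ≈ 19 oz
maple syrup: 1.25 L × 7/6 × 1000 mL/L ≈ 1458 mL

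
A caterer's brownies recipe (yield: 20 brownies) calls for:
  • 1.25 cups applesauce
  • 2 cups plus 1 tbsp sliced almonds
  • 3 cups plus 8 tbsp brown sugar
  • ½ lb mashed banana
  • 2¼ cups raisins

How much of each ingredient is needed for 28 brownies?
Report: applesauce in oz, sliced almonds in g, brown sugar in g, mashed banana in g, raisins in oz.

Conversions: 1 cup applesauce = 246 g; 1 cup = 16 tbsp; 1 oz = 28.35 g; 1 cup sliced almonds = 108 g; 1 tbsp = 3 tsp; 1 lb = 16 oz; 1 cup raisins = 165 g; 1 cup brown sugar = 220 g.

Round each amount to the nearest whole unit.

Scaling factor: 28/20 = 7/5 = 1.4.
applesauce: 1.25 cup × 7/5 × 246 g/cup ÷ 28.35 g/oz ≈ 15 oz
sliced almonds: (2 cup + 1 tbsp = 2.0625 cup) × 7/5 × 108 g/cup ≈ 312 g
brown sugar: (3 cup + 8 tbsp = 3.5 cup) × 7/5 × 220 g/cup = 1078 g
mashed banana: 0.5 lb × 7/5 × 16 oz/lb × 28.35 g/oz ≈ 318 g
raisins: 2.25 cup × 7/5 × 165 g/cup ÷ 28.35 g/oz ≈ 18 oz

applesauce: 15 oz; sliced almonds: 312 g; brown sugar: 1078 g; mashed banana: 318 g; raisins: 18 oz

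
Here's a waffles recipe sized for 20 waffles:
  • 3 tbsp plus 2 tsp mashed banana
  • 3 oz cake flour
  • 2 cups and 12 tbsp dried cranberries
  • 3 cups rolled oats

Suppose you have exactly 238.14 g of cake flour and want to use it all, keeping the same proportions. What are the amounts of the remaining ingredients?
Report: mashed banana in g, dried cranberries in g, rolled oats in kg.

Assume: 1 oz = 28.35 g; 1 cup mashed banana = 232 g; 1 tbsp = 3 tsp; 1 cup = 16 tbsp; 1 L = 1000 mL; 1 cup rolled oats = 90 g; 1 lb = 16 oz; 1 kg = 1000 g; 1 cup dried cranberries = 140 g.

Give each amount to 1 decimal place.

mashed banana: 148.9 g; dried cranberries: 1078.0 g; rolled oats: 0.8 kg

The original recipe has 85.05 g of cake flour, so the scaling factor is 238.14 ÷ 85.05 = 14/5 = 2.8.
mashed banana: (3 tbsp + 2 tsp = 11/3 tbsp) × 14/5 ÷ 16 tbsp/cup × 232 g/cup ≈ 148.9 g
dried cranberries: (2 cup + 12 tbsp = 2.75 cup) × 14/5 × 140 g/cup = 1078.0 g
rolled oats: 3 cup × 14/5 × 90 g/cup ÷ 1000 g/kg ≈ 0.8 kg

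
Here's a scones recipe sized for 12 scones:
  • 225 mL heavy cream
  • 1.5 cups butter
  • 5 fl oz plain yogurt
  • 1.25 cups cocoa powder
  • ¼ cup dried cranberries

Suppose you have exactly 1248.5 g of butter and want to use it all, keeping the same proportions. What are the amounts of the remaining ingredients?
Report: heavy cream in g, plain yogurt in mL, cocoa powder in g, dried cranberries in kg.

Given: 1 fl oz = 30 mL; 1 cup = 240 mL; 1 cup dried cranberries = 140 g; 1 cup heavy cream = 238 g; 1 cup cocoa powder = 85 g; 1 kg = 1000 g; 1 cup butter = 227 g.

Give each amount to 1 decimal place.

heavy cream: 818.1 g; plain yogurt: 550.0 mL; cocoa powder: 389.6 g; dried cranberries: 0.1 kg

The original recipe has 340.5 g of butter, so the scaling factor is 1248.5 ÷ 340.5 = 11/3.
heavy cream: 225 mL × 11/3 ÷ 240 mL/cup × 238 g/cup ≈ 818.1 g
plain yogurt: 5 fl oz × 11/3 × 30 mL/fl oz = 550.0 mL
cocoa powder: 1.25 cup × 11/3 × 85 g/cup ≈ 389.6 g
dried cranberries: 0.25 cup × 11/3 × 140 g/cup ÷ 1000 g/kg ≈ 0.1 kg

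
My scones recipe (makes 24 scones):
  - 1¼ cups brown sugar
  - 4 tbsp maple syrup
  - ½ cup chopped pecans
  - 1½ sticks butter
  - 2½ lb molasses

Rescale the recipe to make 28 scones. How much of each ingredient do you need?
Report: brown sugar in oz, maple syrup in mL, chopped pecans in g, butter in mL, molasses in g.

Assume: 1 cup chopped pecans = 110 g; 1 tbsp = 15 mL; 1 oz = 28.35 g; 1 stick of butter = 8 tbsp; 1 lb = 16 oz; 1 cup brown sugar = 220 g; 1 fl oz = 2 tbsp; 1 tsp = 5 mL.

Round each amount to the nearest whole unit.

Scaling factor: 28/24 = 7/6.
brown sugar: 1.25 cup × 7/6 × 220 g/cup ÷ 28.35 g/oz ≈ 11 oz
maple syrup: 4 tbsp × 7/6 × 15 mL/tbsp = 70 mL
chopped pecans: 0.5 cup × 7/6 × 110 g/cup ≈ 64 g
butter: 1.5 stick × 7/6 × 8 tbsp/stick × 15 mL/tbsp = 210 mL
molasses: 2.5 lb × 7/6 × 16 oz/lb × 28.35 g/oz = 1323 g

brown sugar: 11 oz; maple syrup: 70 mL; chopped pecans: 64 g; butter: 210 mL; molasses: 1323 g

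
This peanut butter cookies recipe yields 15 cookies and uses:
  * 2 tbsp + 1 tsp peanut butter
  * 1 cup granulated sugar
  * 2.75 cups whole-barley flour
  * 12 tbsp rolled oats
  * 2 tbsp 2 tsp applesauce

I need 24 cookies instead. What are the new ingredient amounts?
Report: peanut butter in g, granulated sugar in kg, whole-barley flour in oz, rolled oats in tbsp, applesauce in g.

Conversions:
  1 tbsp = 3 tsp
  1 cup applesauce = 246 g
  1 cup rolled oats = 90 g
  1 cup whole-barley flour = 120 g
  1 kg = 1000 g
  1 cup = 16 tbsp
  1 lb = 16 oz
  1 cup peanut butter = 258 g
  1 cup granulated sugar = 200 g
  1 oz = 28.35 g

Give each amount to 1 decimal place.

Scaling factor: 24/15 = 8/5 = 1.6.
peanut butter: (2 tbsp + 1 tsp = 7/3 tbsp) × 8/5 ÷ 16 tbsp/cup × 258 g/cup = 60.2 g
granulated sugar: 1 cup × 8/5 × 200 g/cup ÷ 1000 g/kg ≈ 0.3 kg
whole-barley flour: 2.75 cup × 8/5 × 120 g/cup ÷ 28.35 g/oz ≈ 18.6 oz
rolled oats: 12 tbsp × 8/5 = 19.2 tbsp
applesauce: (2 tbsp + 2 tsp = 8/3 tbsp) × 8/5 ÷ 16 tbsp/cup × 246 g/cup = 65.6 g

peanut butter: 60.2 g; granulated sugar: 0.3 kg; whole-barley flour: 18.6 oz; rolled oats: 19.2 tbsp; applesauce: 65.6 g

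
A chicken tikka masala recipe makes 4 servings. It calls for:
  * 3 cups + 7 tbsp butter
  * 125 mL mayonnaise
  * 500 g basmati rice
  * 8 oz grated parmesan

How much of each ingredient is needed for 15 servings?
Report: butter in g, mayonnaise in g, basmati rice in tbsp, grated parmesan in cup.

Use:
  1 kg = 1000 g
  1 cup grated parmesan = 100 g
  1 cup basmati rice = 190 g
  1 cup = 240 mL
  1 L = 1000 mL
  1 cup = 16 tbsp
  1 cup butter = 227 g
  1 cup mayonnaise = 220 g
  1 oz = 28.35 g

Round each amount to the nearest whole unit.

butter: 2926 g; mayonnaise: 430 g; basmati rice: 158 tbsp; grated parmesan: 9 cup

Scaling factor: 15/4 = 3.75.
butter: (3 cup + 7 tbsp = 3.4375 cup) × 15/4 × 227 g/cup ≈ 2926 g
mayonnaise: 125 mL × 15/4 ÷ 240 mL/cup × 220 g/cup ≈ 430 g
basmati rice: 500 g × 15/4 ÷ 190 g/cup × 16 tbsp/cup ≈ 158 tbsp
grated parmesan: 8 oz × 15/4 × 28.35 g/oz ÷ 100 g/cup ≈ 9 cup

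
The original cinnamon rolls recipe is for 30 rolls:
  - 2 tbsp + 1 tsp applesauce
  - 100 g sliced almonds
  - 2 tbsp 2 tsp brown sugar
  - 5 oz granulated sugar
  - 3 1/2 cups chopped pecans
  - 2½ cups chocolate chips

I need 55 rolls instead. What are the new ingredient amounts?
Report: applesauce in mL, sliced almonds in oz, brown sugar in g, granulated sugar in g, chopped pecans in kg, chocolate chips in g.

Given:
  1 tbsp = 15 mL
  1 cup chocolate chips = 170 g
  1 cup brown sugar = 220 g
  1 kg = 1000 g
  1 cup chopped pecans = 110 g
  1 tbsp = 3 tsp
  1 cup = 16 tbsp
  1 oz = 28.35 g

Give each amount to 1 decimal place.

Scaling factor: 55/30 = 11/6.
applesauce: (2 tbsp + 1 tsp = 7/3 tbsp) × 11/6 × 15 mL/tbsp ≈ 64.2 mL
sliced almonds: 100 g × 11/6 ÷ 28.35 g/oz ≈ 6.5 oz
brown sugar: (2 tbsp + 2 tsp = 8/3 tbsp) × 11/6 ÷ 16 tbsp/cup × 220 g/cup ≈ 67.2 g
granulated sugar: 5 oz × 11/6 × 28.35 g/oz ≈ 259.9 g
chopped pecans: 3.5 cup × 11/6 × 110 g/cup ÷ 1000 g/kg ≈ 0.7 kg
chocolate chips: 2.5 cup × 11/6 × 170 g/cup ≈ 779.2 g

applesauce: 64.2 mL; sliced almonds: 6.5 oz; brown sugar: 67.2 g; granulated sugar: 259.9 g; chopped pecans: 0.7 kg; chocolate chips: 779.2 g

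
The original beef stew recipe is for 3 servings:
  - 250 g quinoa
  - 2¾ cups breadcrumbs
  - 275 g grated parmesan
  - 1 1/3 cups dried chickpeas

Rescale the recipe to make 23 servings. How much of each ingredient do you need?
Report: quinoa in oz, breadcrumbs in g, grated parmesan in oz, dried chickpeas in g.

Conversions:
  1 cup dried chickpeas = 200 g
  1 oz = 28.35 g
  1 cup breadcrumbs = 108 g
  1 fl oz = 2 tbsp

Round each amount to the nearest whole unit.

quinoa: 68 oz; breadcrumbs: 2277 g; grated parmesan: 74 oz; dried chickpeas: 2044 g

Scaling factor: 23/3.
quinoa: 250 g × 23/3 ÷ 28.35 g/oz ≈ 68 oz
breadcrumbs: 2.75 cup × 23/3 × 108 g/cup = 2277 g
grated parmesan: 275 g × 23/3 ÷ 28.35 g/oz ≈ 74 oz
dried chickpeas: 4/3 cup × 23/3 × 200 g/cup ≈ 2044 g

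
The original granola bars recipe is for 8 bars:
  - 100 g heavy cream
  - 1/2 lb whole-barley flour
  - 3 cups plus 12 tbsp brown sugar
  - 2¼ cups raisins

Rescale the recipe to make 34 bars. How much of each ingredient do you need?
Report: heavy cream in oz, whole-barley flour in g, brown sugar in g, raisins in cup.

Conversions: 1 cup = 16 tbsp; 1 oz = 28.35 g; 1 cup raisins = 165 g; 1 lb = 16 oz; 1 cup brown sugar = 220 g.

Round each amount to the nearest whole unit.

Scaling factor: 34/8 = 17/4 = 4.25.
heavy cream: 100 g × 17/4 ÷ 28.35 g/oz ≈ 15 oz
whole-barley flour: 0.5 lb × 17/4 × 16 oz/lb × 28.35 g/oz ≈ 964 g
brown sugar: (3 cup + 12 tbsp = 3.75 cup) × 17/4 × 220 g/cup ≈ 3506 g
raisins: 2.25 cup × 17/4 ≈ 10 cup

heavy cream: 15 oz; whole-barley flour: 964 g; brown sugar: 3506 g; raisins: 10 cup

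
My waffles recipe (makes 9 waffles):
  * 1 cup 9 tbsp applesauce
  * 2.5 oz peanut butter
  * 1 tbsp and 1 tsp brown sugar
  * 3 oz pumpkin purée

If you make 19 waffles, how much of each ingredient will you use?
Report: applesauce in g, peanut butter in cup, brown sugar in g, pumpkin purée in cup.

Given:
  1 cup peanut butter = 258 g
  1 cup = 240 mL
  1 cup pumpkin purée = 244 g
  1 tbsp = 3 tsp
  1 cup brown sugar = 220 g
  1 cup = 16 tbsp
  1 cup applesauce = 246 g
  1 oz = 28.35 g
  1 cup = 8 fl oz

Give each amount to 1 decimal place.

applesauce: 811.5 g; peanut butter: 0.6 cup; brown sugar: 38.7 g; pumpkin purée: 0.7 cup

Scaling factor: 19/9.
applesauce: (1 cup + 9 tbsp = 1.5625 cup) × 19/9 × 246 g/cup ≈ 811.5 g
peanut butter: 2.5 oz × 19/9 × 28.35 g/oz ÷ 258 g/cup ≈ 0.6 cup
brown sugar: (1 tbsp + 1 tsp = 4/3 tbsp) × 19/9 ÷ 16 tbsp/cup × 220 g/cup ≈ 38.7 g
pumpkin purée: 3 oz × 19/9 × 28.35 g/oz ÷ 244 g/cup ≈ 0.7 cup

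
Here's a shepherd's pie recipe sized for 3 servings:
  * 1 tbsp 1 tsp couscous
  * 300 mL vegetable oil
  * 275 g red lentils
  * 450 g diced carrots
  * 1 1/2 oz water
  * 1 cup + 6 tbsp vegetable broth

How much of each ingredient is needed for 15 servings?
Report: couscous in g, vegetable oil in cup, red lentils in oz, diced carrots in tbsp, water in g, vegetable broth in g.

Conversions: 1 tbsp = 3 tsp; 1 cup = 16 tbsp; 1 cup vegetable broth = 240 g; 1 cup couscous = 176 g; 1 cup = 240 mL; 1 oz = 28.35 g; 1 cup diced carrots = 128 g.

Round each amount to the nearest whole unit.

couscous: 73 g; vegetable oil: 6 cup; red lentils: 49 oz; diced carrots: 281 tbsp; water: 213 g; vegetable broth: 1650 g

Scaling factor: 15/3 = 5.
couscous: (1 tbsp + 1 tsp = 4/3 tbsp) × 5 ÷ 16 tbsp/cup × 176 g/cup ≈ 73 g
vegetable oil: 300 mL × 5 ÷ 240 mL/cup ≈ 6 cup
red lentils: 275 g × 5 ÷ 28.35 g/oz ≈ 49 oz
diced carrots: 450 g × 5 ÷ 128 g/cup × 16 tbsp/cup ≈ 281 tbsp
water: 1.5 oz × 5 × 28.35 g/oz ≈ 213 g
vegetable broth: (1 cup + 6 tbsp = 1.375 cup) × 5 × 240 g/cup = 1650 g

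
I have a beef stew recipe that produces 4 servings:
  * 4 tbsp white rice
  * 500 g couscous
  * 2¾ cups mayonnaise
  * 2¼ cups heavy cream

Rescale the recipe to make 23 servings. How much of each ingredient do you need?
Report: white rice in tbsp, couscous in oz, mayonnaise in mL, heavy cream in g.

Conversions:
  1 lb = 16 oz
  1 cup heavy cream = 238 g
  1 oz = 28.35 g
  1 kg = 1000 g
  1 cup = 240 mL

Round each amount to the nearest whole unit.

white rice: 23 tbsp; couscous: 101 oz; mayonnaise: 3795 mL; heavy cream: 3079 g

Scaling factor: 23/4 = 5.75.
white rice: 4 tbsp × 23/4 = 23 tbsp
couscous: 500 g × 23/4 ÷ 28.35 g/oz ≈ 101 oz
mayonnaise: 2.75 cup × 23/4 × 240 mL/cup = 3795 mL
heavy cream: 2.25 cup × 23/4 × 238 g/cup ≈ 3079 g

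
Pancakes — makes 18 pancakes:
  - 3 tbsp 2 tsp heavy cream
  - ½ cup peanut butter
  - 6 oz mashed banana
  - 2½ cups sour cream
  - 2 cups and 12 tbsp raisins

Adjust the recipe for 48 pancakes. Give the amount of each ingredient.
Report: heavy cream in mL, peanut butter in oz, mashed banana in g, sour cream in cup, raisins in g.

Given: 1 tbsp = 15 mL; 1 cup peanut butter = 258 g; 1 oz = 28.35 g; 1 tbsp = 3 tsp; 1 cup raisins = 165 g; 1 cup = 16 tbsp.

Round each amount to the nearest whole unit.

Scaling factor: 48/18 = 8/3.
heavy cream: (3 tbsp + 2 tsp = 11/3 tbsp) × 8/3 × 15 mL/tbsp ≈ 147 mL
peanut butter: 0.5 cup × 8/3 × 258 g/cup ÷ 28.35 g/oz ≈ 12 oz
mashed banana: 6 oz × 8/3 × 28.35 g/oz ≈ 454 g
sour cream: 2.5 cup × 8/3 ≈ 7 cup
raisins: (2 cup + 12 tbsp = 2.75 cup) × 8/3 × 165 g/cup = 1210 g

heavy cream: 147 mL; peanut butter: 12 oz; mashed banana: 454 g; sour cream: 7 cup; raisins: 1210 g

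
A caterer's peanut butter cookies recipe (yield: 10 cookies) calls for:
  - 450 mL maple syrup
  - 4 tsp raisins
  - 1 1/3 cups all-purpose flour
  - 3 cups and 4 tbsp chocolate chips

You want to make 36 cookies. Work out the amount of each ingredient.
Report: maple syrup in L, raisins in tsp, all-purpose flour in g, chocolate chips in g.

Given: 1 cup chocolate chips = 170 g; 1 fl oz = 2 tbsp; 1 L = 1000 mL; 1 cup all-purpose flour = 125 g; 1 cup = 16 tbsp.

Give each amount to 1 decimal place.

maple syrup: 1.6 L; raisins: 14.4 tsp; all-purpose flour: 600.0 g; chocolate chips: 1989.0 g

Scaling factor: 36/10 = 18/5 = 3.6.
maple syrup: 450 mL × 18/5 ÷ 1000 mL/L ≈ 1.6 L
raisins: 4 tsp × 18/5 = 14.4 tsp
all-purpose flour: 4/3 cup × 18/5 × 125 g/cup = 600.0 g
chocolate chips: (3 cup + 4 tbsp = 3.25 cup) × 18/5 × 170 g/cup = 1989.0 g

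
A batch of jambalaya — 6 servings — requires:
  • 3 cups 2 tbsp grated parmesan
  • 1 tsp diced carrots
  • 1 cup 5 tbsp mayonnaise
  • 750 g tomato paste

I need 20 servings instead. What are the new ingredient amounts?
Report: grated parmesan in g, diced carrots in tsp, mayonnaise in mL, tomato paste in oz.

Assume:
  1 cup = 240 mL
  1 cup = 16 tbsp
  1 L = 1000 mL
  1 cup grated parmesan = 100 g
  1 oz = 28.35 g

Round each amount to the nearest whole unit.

Scaling factor: 20/6 = 10/3.
grated parmesan: (3 cup + 2 tbsp = 3.125 cup) × 10/3 × 100 g/cup ≈ 1042 g
diced carrots: 1 tsp × 10/3 ≈ 3 tsp
mayonnaise: (1 cup + 5 tbsp = 1.3125 cup) × 10/3 × 240 mL/cup = 1050 mL
tomato paste: 750 g × 10/3 ÷ 28.35 g/oz ≈ 88 oz

grated parmesan: 1042 g; diced carrots: 3 tsp; mayonnaise: 1050 mL; tomato paste: 88 oz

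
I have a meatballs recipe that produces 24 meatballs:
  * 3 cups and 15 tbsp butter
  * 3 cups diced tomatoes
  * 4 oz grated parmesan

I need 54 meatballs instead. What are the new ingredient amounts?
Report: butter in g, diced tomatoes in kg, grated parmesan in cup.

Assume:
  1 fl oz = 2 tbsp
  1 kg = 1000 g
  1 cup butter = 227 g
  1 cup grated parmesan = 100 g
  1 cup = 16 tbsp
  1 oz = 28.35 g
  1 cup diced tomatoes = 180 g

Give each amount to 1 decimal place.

Scaling factor: 54/24 = 9/4 = 2.25.
butter: (3 cup + 15 tbsp = 3.9375 cup) × 9/4 × 227 g/cup ≈ 2011.1 g
diced tomatoes: 3 cup × 9/4 × 180 g/cup ÷ 1000 g/kg ≈ 1.2 kg
grated parmesan: 4 oz × 9/4 × 28.35 g/oz ÷ 100 g/cup ≈ 2.6 cup

butter: 2011.1 g; diced tomatoes: 1.2 kg; grated parmesan: 2.6 cup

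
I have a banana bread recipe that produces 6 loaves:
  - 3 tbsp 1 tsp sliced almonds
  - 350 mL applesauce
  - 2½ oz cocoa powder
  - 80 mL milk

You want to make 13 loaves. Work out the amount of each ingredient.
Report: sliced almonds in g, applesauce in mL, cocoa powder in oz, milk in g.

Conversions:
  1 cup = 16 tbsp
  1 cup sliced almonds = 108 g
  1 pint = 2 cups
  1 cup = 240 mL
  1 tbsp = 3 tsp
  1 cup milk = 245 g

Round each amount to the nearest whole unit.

Scaling factor: 13/6.
sliced almonds: (3 tbsp + 1 tsp = 10/3 tbsp) × 13/6 ÷ 16 tbsp/cup × 108 g/cup ≈ 49 g
applesauce: 350 mL × 13/6 ≈ 758 mL
cocoa powder: 2.5 oz × 13/6 ≈ 5 oz
milk: 80 mL × 13/6 ÷ 240 mL/cup × 245 g/cup ≈ 177 g

sliced almonds: 49 g; applesauce: 758 mL; cocoa powder: 5 oz; milk: 177 g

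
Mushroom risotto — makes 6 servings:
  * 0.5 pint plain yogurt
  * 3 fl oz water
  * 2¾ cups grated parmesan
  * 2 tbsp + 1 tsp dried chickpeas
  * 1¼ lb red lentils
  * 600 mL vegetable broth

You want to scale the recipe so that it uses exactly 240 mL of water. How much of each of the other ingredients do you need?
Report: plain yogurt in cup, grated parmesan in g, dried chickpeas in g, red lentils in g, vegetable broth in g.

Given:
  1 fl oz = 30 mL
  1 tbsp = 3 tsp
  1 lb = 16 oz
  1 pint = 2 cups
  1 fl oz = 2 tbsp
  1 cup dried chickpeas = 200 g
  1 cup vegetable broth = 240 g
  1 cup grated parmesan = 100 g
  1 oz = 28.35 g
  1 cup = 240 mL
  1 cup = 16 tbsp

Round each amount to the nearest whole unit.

The original recipe has 90 mL of water, so the scaling factor is 240 ÷ 90 = 8/3.
plain yogurt: 0.5 pint × 8/3 × 2 cup/pint ≈ 3 cup
grated parmesan: 2.75 cup × 8/3 × 100 g/cup ≈ 733 g
dried chickpeas: (2 tbsp + 1 tsp = 7/3 tbsp) × 8/3 ÷ 16 tbsp/cup × 200 g/cup ≈ 78 g
red lentils: 1.25 lb × 8/3 × 16 oz/lb × 28.35 g/oz = 1512 g
vegetable broth: 600 mL × 8/3 ÷ 240 mL/cup × 240 g/cup = 1600 g

plain yogurt: 3 cup; grated parmesan: 733 g; dried chickpeas: 78 g; red lentils: 1512 g; vegetable broth: 1600 g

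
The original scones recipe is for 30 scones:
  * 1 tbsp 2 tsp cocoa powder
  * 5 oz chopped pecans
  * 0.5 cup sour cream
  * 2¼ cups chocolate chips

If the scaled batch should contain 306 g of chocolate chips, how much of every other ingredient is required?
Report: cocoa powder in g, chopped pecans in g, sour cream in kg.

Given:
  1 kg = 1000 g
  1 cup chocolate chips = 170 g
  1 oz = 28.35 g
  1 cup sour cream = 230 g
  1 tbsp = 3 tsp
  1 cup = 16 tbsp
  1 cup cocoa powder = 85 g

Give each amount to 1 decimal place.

The original recipe has 382.5 g of chocolate chips, so the scaling factor is 306 ÷ 382.5 = 4/5 = 0.8.
cocoa powder: (1 tbsp + 2 tsp = 5/3 tbsp) × 4/5 ÷ 16 tbsp/cup × 85 g/cup ≈ 7.1 g
chopped pecans: 5 oz × 4/5 × 28.35 g/oz = 113.4 g
sour cream: 0.5 cup × 4/5 × 230 g/cup ÷ 1000 g/kg ≈ 0.1 kg

cocoa powder: 7.1 g; chopped pecans: 113.4 g; sour cream: 0.1 kg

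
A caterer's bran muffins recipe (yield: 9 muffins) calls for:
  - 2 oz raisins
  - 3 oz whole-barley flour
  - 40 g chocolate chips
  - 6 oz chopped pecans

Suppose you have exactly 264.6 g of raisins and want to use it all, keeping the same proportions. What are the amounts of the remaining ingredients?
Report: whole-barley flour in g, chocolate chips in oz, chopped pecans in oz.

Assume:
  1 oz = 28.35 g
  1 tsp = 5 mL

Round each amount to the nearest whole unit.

The original recipe has 56.7 g of raisins, so the scaling factor is 264.6 ÷ 56.7 = 14/3.
whole-barley flour: 3 oz × 14/3 × 28.35 g/oz ≈ 397 g
chocolate chips: 40 g × 14/3 ÷ 28.35 g/oz ≈ 7 oz
chopped pecans: 6 oz × 14/3 = 28 oz

whole-barley flour: 397 g; chocolate chips: 7 oz; chopped pecans: 28 oz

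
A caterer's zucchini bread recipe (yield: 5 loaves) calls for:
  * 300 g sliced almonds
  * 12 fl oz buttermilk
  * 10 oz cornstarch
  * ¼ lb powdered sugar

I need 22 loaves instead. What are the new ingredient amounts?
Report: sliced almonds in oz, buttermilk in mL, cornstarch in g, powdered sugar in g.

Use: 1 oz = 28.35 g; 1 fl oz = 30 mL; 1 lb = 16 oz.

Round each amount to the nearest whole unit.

Scaling factor: 22/5 = 4.4.
sliced almonds: 300 g × 22/5 ÷ 28.35 g/oz ≈ 47 oz
buttermilk: 12 fl oz × 22/5 × 30 mL/fl oz = 1584 mL
cornstarch: 10 oz × 22/5 × 28.35 g/oz ≈ 1247 g
powdered sugar: 0.25 lb × 22/5 × 16 oz/lb × 28.35 g/oz ≈ 499 g

sliced almonds: 47 oz; buttermilk: 1584 mL; cornstarch: 1247 g; powdered sugar: 499 g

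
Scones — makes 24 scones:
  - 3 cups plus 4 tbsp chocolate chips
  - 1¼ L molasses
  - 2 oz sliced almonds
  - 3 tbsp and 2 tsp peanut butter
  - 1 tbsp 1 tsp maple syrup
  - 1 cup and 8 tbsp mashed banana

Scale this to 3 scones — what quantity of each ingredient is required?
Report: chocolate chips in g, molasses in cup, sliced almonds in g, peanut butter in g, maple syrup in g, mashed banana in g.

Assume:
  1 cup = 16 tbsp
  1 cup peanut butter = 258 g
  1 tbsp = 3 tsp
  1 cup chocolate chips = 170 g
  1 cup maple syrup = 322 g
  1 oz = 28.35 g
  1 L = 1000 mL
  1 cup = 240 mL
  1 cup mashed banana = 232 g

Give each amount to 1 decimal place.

chocolate chips: 69.1 g; molasses: 0.7 cup; sliced almonds: 7.1 g; peanut butter: 7.4 g; maple syrup: 3.4 g; mashed banana: 43.5 g

Scaling factor: 3/24 = 1/8 = 0.125.
chocolate chips: (3 cup + 4 tbsp = 3.25 cup) × 1/8 × 170 g/cup ≈ 69.1 g
molasses: 1.25 L × 1/8 × 1000 mL/L ÷ 240 mL/cup ≈ 0.7 cup
sliced almonds: 2 oz × 1/8 × 28.35 g/oz ≈ 7.1 g
peanut butter: (3 tbsp + 2 tsp = 11/3 tbsp) × 1/8 ÷ 16 tbsp/cup × 258 g/cup ≈ 7.4 g
maple syrup: (1 tbsp + 1 tsp = 4/3 tbsp) × 1/8 ÷ 16 tbsp/cup × 322 g/cup ≈ 3.4 g
mashed banana: (1 cup + 8 tbsp = 1.5 cup) × 1/8 × 232 g/cup = 43.5 g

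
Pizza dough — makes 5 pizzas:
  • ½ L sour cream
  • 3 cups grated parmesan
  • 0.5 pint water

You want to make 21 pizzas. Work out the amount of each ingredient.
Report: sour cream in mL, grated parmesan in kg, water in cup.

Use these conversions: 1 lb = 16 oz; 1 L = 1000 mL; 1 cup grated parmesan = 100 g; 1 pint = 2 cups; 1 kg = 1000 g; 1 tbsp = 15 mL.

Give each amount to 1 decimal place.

Scaling factor: 21/5 = 4.2.
sour cream: 0.5 L × 21/5 × 1000 mL/L = 2100.0 mL
grated parmesan: 3 cup × 21/5 × 100 g/cup ÷ 1000 g/kg ≈ 1.3 kg
water: 0.5 pint × 21/5 × 2 cup/pint = 4.2 cup

sour cream: 2100.0 mL; grated parmesan: 1.3 kg; water: 4.2 cup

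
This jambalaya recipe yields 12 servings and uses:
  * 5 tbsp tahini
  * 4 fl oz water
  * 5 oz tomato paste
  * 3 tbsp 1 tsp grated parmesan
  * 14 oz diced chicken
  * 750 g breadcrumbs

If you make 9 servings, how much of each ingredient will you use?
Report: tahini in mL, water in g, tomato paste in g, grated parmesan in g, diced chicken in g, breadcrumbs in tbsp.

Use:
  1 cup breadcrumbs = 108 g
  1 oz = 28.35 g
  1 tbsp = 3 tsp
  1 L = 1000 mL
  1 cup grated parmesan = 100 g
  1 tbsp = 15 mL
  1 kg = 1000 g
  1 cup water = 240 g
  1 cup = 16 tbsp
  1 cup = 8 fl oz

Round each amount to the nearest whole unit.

Scaling factor: 9/12 = 3/4 = 0.75.
tahini: 5 tbsp × 3/4 × 15 mL/tbsp ≈ 56 mL
water: 4 fl oz × 3/4 ÷ 8 fl oz/cup × 240 g/cup = 90 g
tomato paste: 5 oz × 3/4 × 28.35 g/oz ≈ 106 g
grated parmesan: (3 tbsp + 1 tsp = 10/3 tbsp) × 3/4 ÷ 16 tbsp/cup × 100 g/cup ≈ 16 g
diced chicken: 14 oz × 3/4 × 28.35 g/oz ≈ 298 g
breadcrumbs: 750 g × 3/4 ÷ 108 g/cup × 16 tbsp/cup ≈ 83 tbsp

tahini: 56 mL; water: 90 g; tomato paste: 106 g; grated parmesan: 16 g; diced chicken: 298 g; breadcrumbs: 83 tbsp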